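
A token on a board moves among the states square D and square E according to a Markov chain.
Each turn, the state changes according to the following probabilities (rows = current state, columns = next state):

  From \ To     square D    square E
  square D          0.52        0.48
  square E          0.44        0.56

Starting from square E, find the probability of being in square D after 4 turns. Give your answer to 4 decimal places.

0.4782

Propagate the distribution vector 4 turns from square E.
After 0 turns: (0.0000, 1.0000)
After 1 turn: (0.4400, 0.5600)
After 2 turns: (0.4752, 0.5248)
After 3 turns: (0.4780, 0.5220)
After 4 turns: (0.4782, 0.5218)
P(in square D after 4 turns) = 0.4782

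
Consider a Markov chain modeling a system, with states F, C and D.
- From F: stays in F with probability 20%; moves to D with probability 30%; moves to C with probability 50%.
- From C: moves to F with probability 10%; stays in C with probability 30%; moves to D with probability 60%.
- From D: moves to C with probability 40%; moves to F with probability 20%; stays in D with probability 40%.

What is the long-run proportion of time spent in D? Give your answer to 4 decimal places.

0.4595

Let the stationary distribution be π with π = πP and π_1 + π_2 + π_3 = 1.
π_1 = 0.2·π_1 + 0.1·π_2 + 0.2·π_3
π_2 = 0.5·π_1 + 0.3·π_2 + 0.4·π_3
Solving with the normalization constraint gives π = (0.1622, 0.3784, 0.4595).
So the stationary probability of D is 0.4595.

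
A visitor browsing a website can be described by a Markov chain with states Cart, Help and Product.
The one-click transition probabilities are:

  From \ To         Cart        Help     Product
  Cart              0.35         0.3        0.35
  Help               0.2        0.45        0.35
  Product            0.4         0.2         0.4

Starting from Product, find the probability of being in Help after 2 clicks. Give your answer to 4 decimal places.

0.2900

Sum over the intermediate state after 1 click:
P = P(Product→Cart)·P(Cart→Help) + P(Product→Help)·P(Help→Help) + P(Product→Product)·P(Product→Help)
  = 0.4×0.3 + 0.2×0.45 + 0.4×0.2
  = 0.1200 + 0.0900 + 0.0800 = 0.2900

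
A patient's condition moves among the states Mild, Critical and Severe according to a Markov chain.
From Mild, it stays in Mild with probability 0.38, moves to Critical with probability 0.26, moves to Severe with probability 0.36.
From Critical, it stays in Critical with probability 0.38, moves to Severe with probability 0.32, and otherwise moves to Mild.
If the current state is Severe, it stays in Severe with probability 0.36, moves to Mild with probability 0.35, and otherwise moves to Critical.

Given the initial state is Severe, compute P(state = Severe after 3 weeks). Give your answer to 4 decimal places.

Propagate the distribution vector 3 weeks from Severe.
After 0 weeks: (0.0000, 0.0000, 1.0000)
After 1 week: (0.3500, 0.2900, 0.3600)
After 2 weeks: (0.3460, 0.3056, 0.3484)
After 3 weeks: (0.3451, 0.3071, 0.3478)
P(in Severe after 3 weeks) = 0.3478

0.3478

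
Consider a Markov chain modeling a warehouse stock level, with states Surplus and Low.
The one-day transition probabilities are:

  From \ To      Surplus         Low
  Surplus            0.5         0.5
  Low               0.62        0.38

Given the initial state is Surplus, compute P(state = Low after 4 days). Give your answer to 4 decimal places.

Propagate the distribution vector 4 days from Surplus.
After 0 days: (1.0000, 0.0000)
After 1 day: (0.5000, 0.5000)
After 2 days: (0.5600, 0.4400)
After 3 days: (0.5528, 0.4472)
After 4 days: (0.5537, 0.4463)
P(in Low after 4 days) = 0.4463

0.4463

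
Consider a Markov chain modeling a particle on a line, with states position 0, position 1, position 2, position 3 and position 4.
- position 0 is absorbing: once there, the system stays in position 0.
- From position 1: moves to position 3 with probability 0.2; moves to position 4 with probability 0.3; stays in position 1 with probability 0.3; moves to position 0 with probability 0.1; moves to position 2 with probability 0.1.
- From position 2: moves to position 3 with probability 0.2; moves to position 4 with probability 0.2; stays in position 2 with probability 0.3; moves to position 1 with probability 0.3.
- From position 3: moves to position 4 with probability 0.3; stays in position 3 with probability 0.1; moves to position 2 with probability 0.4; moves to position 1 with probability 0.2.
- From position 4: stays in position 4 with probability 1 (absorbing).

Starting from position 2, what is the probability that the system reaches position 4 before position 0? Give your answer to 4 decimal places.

0.8974

Let h(s) be the probability of absorption at position 4 starting from transient state s. Then h(position 4) = 1 and h(position 0) = 0. By first-step analysis:
h(position 1) = 0.1·0 + 0.3·h(position 1) + 0.1·h(position 2) + 0.2·h(position 3) + 0.3·1
h(position 2) = 0.3·h(position 1) + 0.3·h(position 2) + 0.2·h(position 3) + 0.2·1
h(position 3) = 0.2·h(position 1) + 0.4·h(position 2) + 0.1·h(position 3) + 0.3·1
Solving: h(position 1) = 0.8179, h(position 2) = 0.8974, h(position 3) = 0.9139.
Starting from position 2, the probability is 0.8974.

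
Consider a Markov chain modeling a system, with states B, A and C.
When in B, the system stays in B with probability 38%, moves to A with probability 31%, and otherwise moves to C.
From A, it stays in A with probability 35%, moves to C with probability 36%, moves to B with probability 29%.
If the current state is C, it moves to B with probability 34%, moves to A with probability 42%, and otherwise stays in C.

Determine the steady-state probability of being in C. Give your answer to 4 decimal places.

Let the stationary distribution be π with π = πP and π_1 + π_2 + π_3 = 1.
π_1 = 0.38·π_1 + 0.29·π_2 + 0.34·π_3
π_2 = 0.31·π_1 + 0.35·π_2 + 0.42·π_3
Solving with the normalization constraint gives π = (0.3355, 0.3580, 0.3065).
So the stationary probability of C is 0.3065.

0.3065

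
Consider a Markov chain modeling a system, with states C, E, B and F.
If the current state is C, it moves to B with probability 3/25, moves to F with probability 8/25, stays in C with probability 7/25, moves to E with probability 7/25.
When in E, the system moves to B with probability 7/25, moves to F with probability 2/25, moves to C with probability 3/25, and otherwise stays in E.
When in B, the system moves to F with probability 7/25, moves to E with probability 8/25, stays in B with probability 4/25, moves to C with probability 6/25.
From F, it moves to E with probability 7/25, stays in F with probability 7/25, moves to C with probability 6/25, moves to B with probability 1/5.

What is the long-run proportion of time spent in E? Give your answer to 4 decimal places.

0.3793

Let the stationary distribution be π with π = πP and π_1 + π_2 + π_3 + π_4 = 1.
π_1 = 0.28·π_1 + 0.12·π_2 + 0.24·π_3 + 0.24·π_4
π_2 = 0.28·π_1 + 0.52·π_2 + 0.32·π_3 + 0.28·π_4
π_3 = 0.12·π_1 + 0.28·π_2 + 0.16·π_3 + 0.2·π_4
Solving with the normalization constraint gives π = (0.2026, 0.3793, 0.2059, 0.2123).
So the stationary probability of E is 0.3793.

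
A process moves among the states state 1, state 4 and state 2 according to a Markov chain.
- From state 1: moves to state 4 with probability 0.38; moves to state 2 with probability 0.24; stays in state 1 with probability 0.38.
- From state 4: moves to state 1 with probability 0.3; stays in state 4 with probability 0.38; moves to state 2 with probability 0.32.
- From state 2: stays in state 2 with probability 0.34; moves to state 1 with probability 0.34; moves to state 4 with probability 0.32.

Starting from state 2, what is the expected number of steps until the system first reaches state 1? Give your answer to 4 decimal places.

Let t(s) be the expected number of steps to first reach state 1 from state s, with t(state 1) = 0. Conditioning on the first step:
t(state 4) = 1 + 0.38·t(state 4) + 0.32·t(state 2)
t(state 2) = 1 + 0.32·t(state 4) + 0.34·t(state 2)
Solving: t(state 4) = 3.1943, t(state 2) = 3.0639.
Expected steps from state 2 to state 1: 3.0639.

3.0639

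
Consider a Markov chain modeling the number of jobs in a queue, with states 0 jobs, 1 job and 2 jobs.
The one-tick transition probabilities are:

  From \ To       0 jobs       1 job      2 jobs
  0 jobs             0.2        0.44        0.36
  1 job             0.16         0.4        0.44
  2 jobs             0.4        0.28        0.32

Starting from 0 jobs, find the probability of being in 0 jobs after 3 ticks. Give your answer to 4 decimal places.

Propagate the distribution vector 3 ticks from 0 jobs.
After 0 ticks: (1.0000, 0.0000, 0.0000)
After 1 tick: (0.2000, 0.4400, 0.3600)
After 2 ticks: (0.2544, 0.3648, 0.3808)
After 3 ticks: (0.2616, 0.3645, 0.3740)
P(in 0 jobs after 3 ticks) = 0.2616

0.2616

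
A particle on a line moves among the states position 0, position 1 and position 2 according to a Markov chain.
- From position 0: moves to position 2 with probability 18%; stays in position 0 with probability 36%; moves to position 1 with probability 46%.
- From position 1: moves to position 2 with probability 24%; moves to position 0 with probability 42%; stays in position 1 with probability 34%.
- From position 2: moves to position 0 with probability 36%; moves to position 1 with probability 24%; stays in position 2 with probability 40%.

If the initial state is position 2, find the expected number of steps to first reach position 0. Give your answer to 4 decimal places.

2.6596

Let t(s) be the expected number of steps to first reach position 0 from state s, with t(position 0) = 0. Conditioning on the first step:
t(position 1) = 1 + 0.34·t(position 1) + 0.24·t(position 2)
t(position 2) = 1 + 0.24·t(position 1) + 0.4·t(position 2)
Solving: t(position 1) = 2.4823, t(position 2) = 2.6596.
Expected steps from position 2 to position 0: 2.6596.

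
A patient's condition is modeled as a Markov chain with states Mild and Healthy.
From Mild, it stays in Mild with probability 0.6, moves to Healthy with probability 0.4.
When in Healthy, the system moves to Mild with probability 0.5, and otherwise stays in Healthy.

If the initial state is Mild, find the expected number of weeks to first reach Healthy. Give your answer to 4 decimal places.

2.5000

Let t(s) be the expected number of weeks to first reach Healthy from state s, with t(Healthy) = 0. Conditioning on the first week:
t(Mild) = 1 + 0.6·t(Mild)
Solving: t(Mild) = 2.5000.
Expected weeks from Mild to Healthy: 2.5000.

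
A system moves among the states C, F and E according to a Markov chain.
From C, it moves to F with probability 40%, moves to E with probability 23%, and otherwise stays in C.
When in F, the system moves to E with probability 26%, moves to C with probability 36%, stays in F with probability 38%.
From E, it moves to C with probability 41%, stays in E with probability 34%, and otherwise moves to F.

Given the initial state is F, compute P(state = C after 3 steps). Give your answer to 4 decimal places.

Propagate the distribution vector 3 steps from F.
After 0 steps: (0.0000, 1.0000, 0.0000)
After 1 step: (0.3600, 0.3800, 0.2600)
After 2 steps: (0.3766, 0.3534, 0.2700)
After 3 steps: (0.3773, 0.3524, 0.2703)
P(in C after 3 steps) = 0.3773

0.3773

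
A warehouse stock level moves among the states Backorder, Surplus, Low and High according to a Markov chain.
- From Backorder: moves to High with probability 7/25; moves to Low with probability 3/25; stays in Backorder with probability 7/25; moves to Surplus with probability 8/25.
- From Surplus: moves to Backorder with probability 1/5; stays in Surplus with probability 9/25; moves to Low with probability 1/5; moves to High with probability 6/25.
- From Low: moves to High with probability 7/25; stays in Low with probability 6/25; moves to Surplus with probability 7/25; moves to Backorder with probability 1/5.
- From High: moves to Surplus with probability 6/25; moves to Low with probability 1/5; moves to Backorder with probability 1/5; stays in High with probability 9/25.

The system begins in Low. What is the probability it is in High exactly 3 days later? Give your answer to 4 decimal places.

0.2913

Propagate the distribution vector 3 days from Low.
After 0 days: (0.0000, 0.0000, 1.0000, 0.0000)
After 1 day: (0.2000, 0.2800, 0.2400, 0.2800)
After 2 days: (0.2160, 0.2992, 0.1936, 0.2912)
After 3 days: (0.2173, 0.3009, 0.1905, 0.2913)
P(in High after 3 days) = 0.2913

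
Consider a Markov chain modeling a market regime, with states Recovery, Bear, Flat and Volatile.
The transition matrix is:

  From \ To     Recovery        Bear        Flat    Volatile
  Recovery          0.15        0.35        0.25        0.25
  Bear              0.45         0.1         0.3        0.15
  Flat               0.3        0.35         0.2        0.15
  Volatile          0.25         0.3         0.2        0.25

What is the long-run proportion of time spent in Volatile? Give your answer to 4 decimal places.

Let the stationary distribution be π with π = πP and π_1 + π_2 + π_3 + π_4 = 1.
π_1 = 0.15·π_1 + 0.45·π_2 + 0.3·π_3 + 0.25·π_4
π_2 = 0.35·π_1 + 0.1·π_2 + 0.35·π_3 + 0.3·π_4
π_3 = 0.25·π_1 + 0.3·π_2 + 0.2·π_3 + 0.2·π_4
Solving with the normalization constraint gives π = (0.2877, 0.2721, 0.2416, 0.1986).
So the stationary probability of Volatile is 0.1986.

0.1986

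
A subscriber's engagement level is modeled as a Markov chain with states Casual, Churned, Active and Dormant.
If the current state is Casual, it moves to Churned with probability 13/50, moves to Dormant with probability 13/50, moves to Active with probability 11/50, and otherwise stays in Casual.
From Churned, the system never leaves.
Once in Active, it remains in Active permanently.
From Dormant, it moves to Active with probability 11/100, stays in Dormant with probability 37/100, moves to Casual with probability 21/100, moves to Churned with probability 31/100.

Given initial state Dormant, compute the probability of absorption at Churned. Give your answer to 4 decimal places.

Let h(s) be the probability of absorption at Churned starting from transient state s. Then h(Churned) = 1 and h(Active) = 0. By first-step analysis:
h(Casual) = 0.26·h(Casual) + 0.26·1 + 0.22·0 + 0.26·h(Dormant)
h(Dormant) = 0.21·h(Casual) + 0.31·1 + 0.11·0 + 0.37·h(Dormant)
Solving: h(Casual) = 0.5938, h(Dormant) = 0.6900.
Starting from Dormant, the probability is 0.6900.

0.6900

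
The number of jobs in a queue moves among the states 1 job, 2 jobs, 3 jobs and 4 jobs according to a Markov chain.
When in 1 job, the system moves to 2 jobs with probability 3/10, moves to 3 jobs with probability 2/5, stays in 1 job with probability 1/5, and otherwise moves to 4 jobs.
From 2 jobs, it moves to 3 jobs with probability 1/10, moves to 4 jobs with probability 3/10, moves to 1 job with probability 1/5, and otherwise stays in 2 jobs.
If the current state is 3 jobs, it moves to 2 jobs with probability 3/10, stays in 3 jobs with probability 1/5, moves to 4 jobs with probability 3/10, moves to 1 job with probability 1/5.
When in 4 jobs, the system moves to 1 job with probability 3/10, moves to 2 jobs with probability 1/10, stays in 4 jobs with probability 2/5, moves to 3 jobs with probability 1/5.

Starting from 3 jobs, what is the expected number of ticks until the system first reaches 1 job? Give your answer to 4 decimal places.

Let t(s) be the expected number of ticks to first reach 1 job from state s, with t(1 job) = 0. Conditioning on the first tick:
t(2 jobs) = 1 + 0.4·t(2 jobs) + 0.1·t(3 jobs) + 0.3·t(4 jobs)
t(3 jobs) = 1 + 0.3·t(2 jobs) + 0.2·t(3 jobs) + 0.3·t(4 jobs)
t(4 jobs) = 1 + 0.1·t(2 jobs) + 0.2·t(3 jobs) + 0.4·t(4 jobs)
Solving: t(2 jobs) = 4.2857, t(3 jobs) = 4.2857, t(4 jobs) = 3.8095.
Expected ticks from 3 jobs to 1 job: 4.2857.

4.2857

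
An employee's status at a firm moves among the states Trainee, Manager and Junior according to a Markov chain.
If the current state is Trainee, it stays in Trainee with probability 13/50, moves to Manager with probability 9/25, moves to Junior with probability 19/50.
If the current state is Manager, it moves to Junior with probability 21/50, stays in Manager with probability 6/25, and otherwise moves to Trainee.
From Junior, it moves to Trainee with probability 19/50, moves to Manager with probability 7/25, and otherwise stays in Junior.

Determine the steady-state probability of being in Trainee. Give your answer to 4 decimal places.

Let the stationary distribution be π with π = πP and π_1 + π_2 + π_3 = 1.
π_1 = 0.26·π_1 + 0.34·π_2 + 0.38·π_3
π_2 = 0.36·π_1 + 0.24·π_2 + 0.28·π_3
Solving with the normalization constraint gives π = (0.3288, 0.2945, 0.3767).
So the stationary probability of Trainee is 0.3288.

0.3288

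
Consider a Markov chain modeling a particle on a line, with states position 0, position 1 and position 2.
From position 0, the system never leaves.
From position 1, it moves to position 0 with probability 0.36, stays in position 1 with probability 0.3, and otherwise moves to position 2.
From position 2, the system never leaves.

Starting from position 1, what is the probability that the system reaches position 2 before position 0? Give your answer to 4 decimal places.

0.4857

Let h(s) be the probability of absorption at position 2 starting from transient state s. Then h(position 2) = 1 and h(position 0) = 0. By first-step analysis:
h(position 1) = 0.36·0 + 0.3·h(position 1) + 0.34·1
Solving: h(position 1) = 0.4857.
Starting from position 1, the probability is 0.4857.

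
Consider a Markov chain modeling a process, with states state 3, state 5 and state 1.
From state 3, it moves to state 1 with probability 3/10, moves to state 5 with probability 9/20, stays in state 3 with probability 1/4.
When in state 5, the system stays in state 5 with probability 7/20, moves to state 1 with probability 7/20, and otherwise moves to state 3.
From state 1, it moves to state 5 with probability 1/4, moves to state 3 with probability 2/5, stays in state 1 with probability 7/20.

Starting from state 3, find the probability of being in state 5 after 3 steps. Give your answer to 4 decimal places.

0.3480

Propagate the distribution vector 3 steps from state 3.
After 0 steps: (1.0000, 0.0000, 0.0000)
After 1 step: (0.2500, 0.4500, 0.3000)
After 2 steps: (0.3175, 0.3450, 0.3375)
After 3 steps: (0.3179, 0.3480, 0.3341)
P(in state 5 after 3 steps) = 0.3480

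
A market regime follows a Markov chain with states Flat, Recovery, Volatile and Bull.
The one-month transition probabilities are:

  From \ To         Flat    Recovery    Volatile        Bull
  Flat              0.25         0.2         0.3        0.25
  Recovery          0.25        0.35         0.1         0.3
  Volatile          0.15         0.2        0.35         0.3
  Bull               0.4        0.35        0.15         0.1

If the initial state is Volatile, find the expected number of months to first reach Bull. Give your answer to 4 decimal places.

Let t(s) be the expected number of months to first reach Bull from state s, with t(Bull) = 0. Conditioning on the first month:
t(Flat) = 1 + 0.25·t(Flat) + 0.2·t(Recovery) + 0.3·t(Volatile)
t(Recovery) = 1 + 0.25·t(Flat) + 0.35·t(Recovery) + 0.1·t(Volatile)
t(Volatile) = 1 + 0.15·t(Flat) + 0.2·t(Recovery) + 0.35·t(Volatile)
Solving: t(Flat) = 3.6353, t(Recovery) = 3.4665, t(Volatile) = 3.4440.
Expected months from Volatile to Bull: 3.4440.

3.4440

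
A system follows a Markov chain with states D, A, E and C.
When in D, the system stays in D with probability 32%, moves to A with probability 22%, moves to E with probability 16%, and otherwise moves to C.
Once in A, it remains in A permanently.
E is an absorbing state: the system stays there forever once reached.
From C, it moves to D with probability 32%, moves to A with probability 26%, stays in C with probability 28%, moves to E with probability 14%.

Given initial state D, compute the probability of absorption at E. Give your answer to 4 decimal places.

Let h(s) be the probability of absorption at E starting from transient state s. Then h(E) = 1 and h(A) = 0. By first-step analysis:
h(D) = 0.32·h(D) + 0.22·0 + 0.16·1 + 0.3·h(C)
h(C) = 0.32·h(D) + 0.26·0 + 0.14·1 + 0.28·h(C)
Solving: h(D) = 0.3994, h(C) = 0.3720.
Starting from D, the probability is 0.3994.

0.3994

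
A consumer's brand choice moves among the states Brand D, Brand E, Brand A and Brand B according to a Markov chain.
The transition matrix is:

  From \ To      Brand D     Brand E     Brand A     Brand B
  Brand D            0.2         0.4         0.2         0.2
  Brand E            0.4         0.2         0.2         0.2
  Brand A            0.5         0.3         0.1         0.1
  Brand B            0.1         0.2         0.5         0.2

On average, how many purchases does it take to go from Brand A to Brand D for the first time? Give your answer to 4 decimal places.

2.3923

Let t(s) be the expected number of purchases to first reach Brand D from state s, with t(Brand D) = 0. Conditioning on the first purchase:
t(Brand E) = 1 + 0.2·t(Brand E) + 0.2·t(Brand A) + 0.2·t(Brand B)
t(Brand A) = 1 + 0.3·t(Brand E) + 0.1·t(Brand A) + 0.1·t(Brand B)
t(Brand B) = 1 + 0.2·t(Brand E) + 0.5·t(Brand A) + 0.2·t(Brand B)
Solving: t(Brand E) = 2.7033, t(Brand A) = 2.3923, t(Brand B) = 3.4211.
Expected purchases from Brand A to Brand D: 2.3923.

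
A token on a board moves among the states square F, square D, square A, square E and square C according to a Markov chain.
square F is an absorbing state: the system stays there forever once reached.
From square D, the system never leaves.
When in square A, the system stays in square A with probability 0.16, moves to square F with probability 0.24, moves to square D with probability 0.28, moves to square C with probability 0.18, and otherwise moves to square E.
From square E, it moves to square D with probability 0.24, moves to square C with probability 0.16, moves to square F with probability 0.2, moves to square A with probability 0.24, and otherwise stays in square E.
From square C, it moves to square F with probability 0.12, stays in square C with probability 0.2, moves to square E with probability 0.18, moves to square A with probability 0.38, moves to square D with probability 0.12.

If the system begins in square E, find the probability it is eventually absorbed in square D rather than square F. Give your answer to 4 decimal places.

0.5390

Let h(s) be the probability of absorption at square D starting from transient state s. Then h(square D) = 1 and h(square F) = 0. By first-step analysis:
h(square A) = 0.24·0 + 0.28·1 + 0.16·h(square A) + 0.14·h(square E) + 0.18·h(square C)
h(square E) = 0.2·0 + 0.24·1 + 0.24·h(square A) + 0.16·h(square E) + 0.16·h(square C)
h(square C) = 0.12·0 + 0.12·1 + 0.38·h(square A) + 0.18·h(square E) + 0.2·h(square C)
Solving: h(square A) = 0.5358, h(square E) = 0.5390, h(square C) = 0.5258.
Starting from square E, the probability is 0.5390.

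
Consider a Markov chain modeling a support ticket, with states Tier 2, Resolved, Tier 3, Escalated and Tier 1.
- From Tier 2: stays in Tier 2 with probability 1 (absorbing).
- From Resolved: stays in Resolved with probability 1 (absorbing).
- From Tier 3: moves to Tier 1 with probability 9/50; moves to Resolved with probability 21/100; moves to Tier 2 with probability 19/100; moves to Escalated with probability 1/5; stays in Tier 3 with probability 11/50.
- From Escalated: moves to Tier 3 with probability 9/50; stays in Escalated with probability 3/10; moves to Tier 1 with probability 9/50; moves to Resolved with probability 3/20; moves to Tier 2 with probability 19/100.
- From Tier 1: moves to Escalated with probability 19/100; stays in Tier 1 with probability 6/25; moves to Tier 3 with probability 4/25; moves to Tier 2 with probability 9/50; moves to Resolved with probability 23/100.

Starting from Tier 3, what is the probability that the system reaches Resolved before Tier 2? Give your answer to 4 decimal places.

Let h(s) be the probability of absorption at Resolved starting from transient state s. Then h(Resolved) = 1 and h(Tier 2) = 0. By first-step analysis:
h(Tier 3) = 0.19·0 + 0.21·1 + 0.22·h(Tier 3) + 0.2·h(Escalated) + 0.18·h(Tier 1)
h(Escalated) = 0.19·0 + 0.15·1 + 0.18·h(Tier 3) + 0.3·h(Escalated) + 0.18·h(Tier 1)
h(Tier 1) = 0.18·0 + 0.23·1 + 0.16·h(Tier 3) + 0.19·h(Escalated) + 0.24·h(Tier 1)
Solving: h(Tier 3) = 0.5161, h(Escalated) = 0.4839, h(Tier 1) = 0.5323.
Starting from Tier 3, the probability is 0.5161.

0.5161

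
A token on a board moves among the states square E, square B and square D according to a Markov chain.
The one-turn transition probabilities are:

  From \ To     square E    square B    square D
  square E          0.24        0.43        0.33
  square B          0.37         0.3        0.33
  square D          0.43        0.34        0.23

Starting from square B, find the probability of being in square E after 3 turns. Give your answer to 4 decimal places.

0.3434

Propagate the distribution vector 3 turns from square B.
After 0 turns: (0.0000, 1.0000, 0.0000)
After 1 turn: (0.3700, 0.3000, 0.3300)
After 2 turns: (0.3417, 0.3613, 0.2970)
After 3 turns: (0.3434, 0.3563, 0.3003)
P(in square E after 3 turns) = 0.3434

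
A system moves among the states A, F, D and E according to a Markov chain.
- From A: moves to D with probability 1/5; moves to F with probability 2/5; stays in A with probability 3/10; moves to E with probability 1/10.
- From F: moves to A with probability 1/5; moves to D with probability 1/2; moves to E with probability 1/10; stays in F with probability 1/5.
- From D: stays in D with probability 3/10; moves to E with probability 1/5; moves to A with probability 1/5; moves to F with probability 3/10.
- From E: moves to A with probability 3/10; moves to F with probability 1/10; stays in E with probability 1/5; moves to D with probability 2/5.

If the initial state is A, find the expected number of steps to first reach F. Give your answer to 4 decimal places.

Let t(s) be the expected number of steps to first reach F from state s, with t(F) = 0. Conditioning on the first step:
t(A) = 1 + 0.3·t(A) + 0.2·t(D) + 0.1·t(E)
t(D) = 1 + 0.2·t(A) + 0.3·t(D) + 0.2·t(E)
t(E) = 1 + 0.3·t(A) + 0.4·t(D) + 0.2·t(E)
Solving: t(A) = 3.0038, t(D) = 3.4601, t(E) = 4.1065.
Expected steps from A to F: 3.0038.

3.0038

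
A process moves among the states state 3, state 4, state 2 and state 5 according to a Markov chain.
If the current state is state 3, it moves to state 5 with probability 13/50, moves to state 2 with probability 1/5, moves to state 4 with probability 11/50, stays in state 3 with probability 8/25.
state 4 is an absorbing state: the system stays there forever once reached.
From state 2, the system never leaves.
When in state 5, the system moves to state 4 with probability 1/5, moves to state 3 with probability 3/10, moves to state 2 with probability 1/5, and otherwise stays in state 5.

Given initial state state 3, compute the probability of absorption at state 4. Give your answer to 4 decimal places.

Let h(s) be the probability of absorption at state 4 starting from transient state s. Then h(state 4) = 1 and h(state 2) = 0. By first-step analysis:
h(state 3) = 0.32·h(state 3) + 0.22·1 + 0.2·0 + 0.26·h(state 5)
h(state 5) = 0.3·h(state 3) + 0.2·1 + 0.2·0 + 0.3·h(state 5)
Solving: h(state 3) = 0.5176, h(state 5) = 0.5075.
Starting from state 3, the probability is 0.5176.

0.5176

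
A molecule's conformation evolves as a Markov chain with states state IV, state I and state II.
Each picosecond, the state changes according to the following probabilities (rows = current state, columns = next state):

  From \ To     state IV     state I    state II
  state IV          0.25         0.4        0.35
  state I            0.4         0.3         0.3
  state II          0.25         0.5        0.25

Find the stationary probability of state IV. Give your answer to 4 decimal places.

0.3086

Let the stationary distribution be π with π = πP and π_1 + π_2 + π_3 = 1.
π_1 = 0.25·π_1 + 0.4·π_2 + 0.25·π_3
π_2 = 0.4·π_1 + 0.3·π_2 + 0.5·π_3
Solving with the normalization constraint gives π = (0.3086, 0.3909, 0.3004).
So the stationary probability of state IV is 0.3086.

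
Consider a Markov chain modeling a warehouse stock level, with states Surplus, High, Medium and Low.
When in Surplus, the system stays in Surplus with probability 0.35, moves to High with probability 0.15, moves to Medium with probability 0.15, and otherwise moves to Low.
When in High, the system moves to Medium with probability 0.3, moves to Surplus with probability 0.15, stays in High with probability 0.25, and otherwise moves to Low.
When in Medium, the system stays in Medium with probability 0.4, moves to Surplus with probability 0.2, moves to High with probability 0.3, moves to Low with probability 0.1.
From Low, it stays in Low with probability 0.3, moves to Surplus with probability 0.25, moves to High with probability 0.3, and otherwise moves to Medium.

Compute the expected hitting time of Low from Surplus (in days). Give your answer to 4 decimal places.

3.5802

Let t(s) be the expected number of days to first reach Low from state s, with t(Low) = 0. Conditioning on the first day:
t(Surplus) = 1 + 0.35·t(Surplus) + 0.15·t(High) + 0.15·t(Medium)
t(High) = 1 + 0.15·t(Surplus) + 0.25·t(High) + 0.3·t(Medium)
t(Medium) = 1 + 0.2·t(Surplus) + 0.3·t(High) + 0.4·t(Medium)
Solving: t(Surplus) = 3.5802, t(High) = 3.9918, t(Medium) = 4.8560.
Expected days from Surplus to Low: 3.5802.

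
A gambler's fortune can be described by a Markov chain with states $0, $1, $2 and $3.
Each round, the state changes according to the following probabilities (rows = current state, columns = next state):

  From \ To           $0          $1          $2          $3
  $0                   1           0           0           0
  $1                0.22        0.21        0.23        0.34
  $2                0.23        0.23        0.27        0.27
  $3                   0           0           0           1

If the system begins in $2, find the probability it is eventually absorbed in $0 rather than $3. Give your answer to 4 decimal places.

0.4435

Let h(s) be the probability of absorption at $0 starting from transient state s. Then h($0) = 1 and h($3) = 0. By first-step analysis:
h($1) = 0.22·1 + 0.21·h($1) + 0.23·h($2) + 0.34·0
h($2) = 0.23·1 + 0.23·h($1) + 0.27·h($2) + 0.27·0
Solving: h($1) = 0.4076, h($2) = 0.4435.
Starting from $2, the probability is 0.4435.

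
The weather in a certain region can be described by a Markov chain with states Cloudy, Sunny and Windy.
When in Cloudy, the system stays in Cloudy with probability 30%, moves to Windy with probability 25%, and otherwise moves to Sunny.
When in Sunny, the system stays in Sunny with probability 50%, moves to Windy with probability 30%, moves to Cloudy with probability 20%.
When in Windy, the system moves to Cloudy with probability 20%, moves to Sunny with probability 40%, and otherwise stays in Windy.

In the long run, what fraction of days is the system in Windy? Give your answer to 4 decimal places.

0.3210

Let the stationary distribution be π with π = πP and π_1 + π_2 + π_3 = 1.
π_1 = 0.3·π_1 + 0.2·π_2 + 0.2·π_3
π_2 = 0.45·π_1 + 0.5·π_2 + 0.4·π_3
Solving with the normalization constraint gives π = (0.2222, 0.4568, 0.3210).
So the stationary probability of Windy is 0.3210.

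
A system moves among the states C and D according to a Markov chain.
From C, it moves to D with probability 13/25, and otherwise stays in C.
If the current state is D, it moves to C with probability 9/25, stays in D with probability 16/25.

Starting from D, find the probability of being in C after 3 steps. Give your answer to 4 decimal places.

Propagate the distribution vector 3 steps from D.
After 0 steps: (0.0000, 1.0000)
After 1 step: (0.3600, 0.6400)
After 2 steps: (0.4032, 0.5968)
After 3 steps: (0.4084, 0.5916)
P(in C after 3 steps) = 0.4084

0.4084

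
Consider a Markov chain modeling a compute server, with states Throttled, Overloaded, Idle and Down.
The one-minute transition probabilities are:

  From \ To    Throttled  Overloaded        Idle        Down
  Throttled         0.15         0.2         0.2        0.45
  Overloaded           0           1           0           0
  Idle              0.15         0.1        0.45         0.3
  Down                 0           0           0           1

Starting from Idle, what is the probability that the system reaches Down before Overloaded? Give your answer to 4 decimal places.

0.7371

Let h(s) be the probability of absorption at Down starting from transient state s. Then h(Down) = 1 and h(Overloaded) = 0. By first-step analysis:
h(Throttled) = 0.15·h(Throttled) + 0.2·0 + 0.2·h(Idle) + 0.45·1
h(Idle) = 0.15·h(Throttled) + 0.1·0 + 0.45·h(Idle) + 0.3·1
Solving: h(Throttled) = 0.7029, h(Idle) = 0.7371.
Starting from Idle, the probability is 0.7371.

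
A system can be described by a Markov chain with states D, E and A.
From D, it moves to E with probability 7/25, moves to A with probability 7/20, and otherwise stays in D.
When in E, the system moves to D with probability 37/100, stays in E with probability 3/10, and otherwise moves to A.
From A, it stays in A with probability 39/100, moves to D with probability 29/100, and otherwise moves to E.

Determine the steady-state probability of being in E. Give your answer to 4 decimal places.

Let the stationary distribution be π with π = πP and π_1 + π_2 + π_3 = 1.
π_1 = 0.37·π_1 + 0.37·π_2 + 0.29·π_3
π_2 = 0.28·π_1 + 0.3·π_2 + 0.32·π_3
Solving with the normalization constraint gives π = (0.3413, 0.3003, 0.3583).
So the stationary probability of E is 0.3003.

0.3003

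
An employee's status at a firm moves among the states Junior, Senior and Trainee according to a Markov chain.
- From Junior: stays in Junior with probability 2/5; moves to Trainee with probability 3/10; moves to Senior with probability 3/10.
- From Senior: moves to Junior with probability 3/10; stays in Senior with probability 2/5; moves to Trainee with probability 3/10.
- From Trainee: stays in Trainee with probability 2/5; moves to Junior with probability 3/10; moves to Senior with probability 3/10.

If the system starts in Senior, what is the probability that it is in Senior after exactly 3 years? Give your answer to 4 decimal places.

Propagate the distribution vector 3 years from Senior.
After 0 years: (0.0000, 1.0000, 0.0000)
After 1 year: (0.3000, 0.4000, 0.3000)
After 2 years: (0.3300, 0.3400, 0.3300)
After 3 years: (0.3330, 0.3340, 0.3330)
P(in Senior after 3 years) = 0.3340

0.3340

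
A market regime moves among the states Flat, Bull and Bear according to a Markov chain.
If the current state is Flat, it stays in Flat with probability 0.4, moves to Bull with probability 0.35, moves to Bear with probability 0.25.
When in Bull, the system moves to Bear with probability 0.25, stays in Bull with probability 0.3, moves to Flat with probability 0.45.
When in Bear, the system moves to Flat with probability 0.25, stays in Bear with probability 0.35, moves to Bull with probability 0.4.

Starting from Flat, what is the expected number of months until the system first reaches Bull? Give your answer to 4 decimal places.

Let t(s) be the expected number of months to first reach Bull from state s, with t(Bull) = 0. Conditioning on the first month:
t(Flat) = 1 + 0.4·t(Flat) + 0.25·t(Bear)
t(Bear) = 1 + 0.25·t(Flat) + 0.35·t(Bear)
Solving: t(Flat) = 2.7481, t(Bear) = 2.5954.
Expected months from Flat to Bull: 2.7481.

2.7481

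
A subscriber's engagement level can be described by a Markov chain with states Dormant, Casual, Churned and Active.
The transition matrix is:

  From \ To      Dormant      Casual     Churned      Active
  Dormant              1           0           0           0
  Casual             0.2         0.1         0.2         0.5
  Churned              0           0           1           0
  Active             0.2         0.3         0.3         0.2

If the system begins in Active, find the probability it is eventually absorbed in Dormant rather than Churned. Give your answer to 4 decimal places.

0.4211

Let h(s) be the probability of absorption at Dormant starting from transient state s. Then h(Dormant) = 1 and h(Churned) = 0. By first-step analysis:
h(Casual) = 0.2·1 + 0.1·h(Casual) + 0.2·0 + 0.5·h(Active)
h(Active) = 0.2·1 + 0.3·h(Casual) + 0.3·0 + 0.2·h(Active)
Solving: h(Casual) = 0.4561, h(Active) = 0.4211.
Starting from Active, the probability is 0.4211.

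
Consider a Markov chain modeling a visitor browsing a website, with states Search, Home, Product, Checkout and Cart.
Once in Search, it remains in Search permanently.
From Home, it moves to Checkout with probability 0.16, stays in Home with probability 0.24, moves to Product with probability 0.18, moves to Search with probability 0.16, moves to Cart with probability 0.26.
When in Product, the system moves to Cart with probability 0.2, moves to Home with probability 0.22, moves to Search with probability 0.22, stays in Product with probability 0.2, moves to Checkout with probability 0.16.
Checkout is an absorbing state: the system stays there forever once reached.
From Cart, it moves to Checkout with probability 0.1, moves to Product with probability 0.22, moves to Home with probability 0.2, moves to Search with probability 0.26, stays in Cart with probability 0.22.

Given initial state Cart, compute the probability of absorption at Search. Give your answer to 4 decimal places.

Let h(s) be the probability of absorption at Search starting from transient state s. Then h(Search) = 1 and h(Checkout) = 0. By first-step analysis:
h(Home) = 0.16·1 + 0.24·h(Home) + 0.18·h(Product) + 0.16·0 + 0.26·h(Cart)
h(Product) = 0.22·1 + 0.22·h(Home) + 0.2·h(Product) + 0.16·0 + 0.2·h(Cart)
h(Cart) = 0.26·1 + 0.2·h(Home) + 0.22·h(Product) + 0.1·0 + 0.22·h(Cart)
Solving: h(Home) = 0.5730, h(Product) = 0.5946, h(Cart) = 0.6480.
Starting from Cart, the probability is 0.6480.

0.6480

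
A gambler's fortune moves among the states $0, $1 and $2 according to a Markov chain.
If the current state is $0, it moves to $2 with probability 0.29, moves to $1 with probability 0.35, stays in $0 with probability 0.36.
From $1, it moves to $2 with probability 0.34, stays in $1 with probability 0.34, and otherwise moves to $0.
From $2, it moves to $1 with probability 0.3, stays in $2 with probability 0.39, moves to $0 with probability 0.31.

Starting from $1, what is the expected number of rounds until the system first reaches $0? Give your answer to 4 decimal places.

Let t(s) be the expected number of rounds to first reach $0 from state s, with t($0) = 0. Conditioning on the first round:
t($1) = 1 + 0.34·t($1) + 0.34·t($2)
t($2) = 1 + 0.3·t($1) + 0.39·t($2)
Solving: t($1) = 3.1603, t($2) = 3.1936.
Expected rounds from $1 to $0: 3.1603.

3.1603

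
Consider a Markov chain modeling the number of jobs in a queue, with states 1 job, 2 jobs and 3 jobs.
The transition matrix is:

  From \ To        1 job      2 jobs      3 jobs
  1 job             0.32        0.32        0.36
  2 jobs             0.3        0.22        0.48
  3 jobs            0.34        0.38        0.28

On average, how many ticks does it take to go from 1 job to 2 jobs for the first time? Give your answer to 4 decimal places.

Let t(s) be the expected number of ticks to first reach 2 jobs from state s, with t(2 jobs) = 0. Conditioning on the first tick:
t(1 job) = 1 + 0.32·t(1 job) + 0.36·t(3 jobs)
t(3 jobs) = 1 + 0.34·t(1 job) + 0.28·t(3 jobs)
Solving: t(1 job) = 2.9412, t(3 jobs) = 2.7778.
Expected ticks from 1 job to 2 jobs: 2.9412.

2.9412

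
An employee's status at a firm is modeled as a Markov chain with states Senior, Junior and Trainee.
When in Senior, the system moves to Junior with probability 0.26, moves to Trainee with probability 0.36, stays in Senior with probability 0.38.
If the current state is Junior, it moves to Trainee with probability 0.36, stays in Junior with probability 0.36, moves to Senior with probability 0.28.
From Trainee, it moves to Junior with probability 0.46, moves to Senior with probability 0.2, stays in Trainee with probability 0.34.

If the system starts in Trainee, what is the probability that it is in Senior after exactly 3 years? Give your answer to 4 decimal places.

Propagate the distribution vector 3 years from Trainee.
After 0 years: (0.0000, 0.0000, 1.0000)
After 1 year: (0.2000, 0.4600, 0.3400)
After 2 years: (0.2728, 0.3740, 0.3532)
After 3 years: (0.2790, 0.3680, 0.3529)
P(in Senior after 3 years) = 0.2790

0.2790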